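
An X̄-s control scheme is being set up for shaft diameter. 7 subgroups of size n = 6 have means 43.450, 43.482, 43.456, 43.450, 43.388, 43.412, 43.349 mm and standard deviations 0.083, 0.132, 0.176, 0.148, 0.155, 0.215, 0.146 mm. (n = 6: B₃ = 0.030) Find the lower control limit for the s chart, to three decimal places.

s̄ = (0.083 + 0.132 + 0.176 + 0.148 + 0.155 + 0.215 + 0.146) / 7 = 0.1507
LCL_s = B₃·s̄ = 0.030 × 0.1507 = 0.0045

0.005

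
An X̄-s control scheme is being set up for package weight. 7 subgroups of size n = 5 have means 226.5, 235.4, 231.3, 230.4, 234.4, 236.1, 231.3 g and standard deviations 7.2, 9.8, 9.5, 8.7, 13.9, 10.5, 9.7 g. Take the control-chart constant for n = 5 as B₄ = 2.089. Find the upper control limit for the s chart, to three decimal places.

20.681

s̄ = (7.2 + 9.8 + 9.5 + 8.7 + 13.9 + 10.5 + 9.7) / 7 = 9.9000
UCL_s = B₄·s̄ = 2.089 × 9.9000 = 20.6811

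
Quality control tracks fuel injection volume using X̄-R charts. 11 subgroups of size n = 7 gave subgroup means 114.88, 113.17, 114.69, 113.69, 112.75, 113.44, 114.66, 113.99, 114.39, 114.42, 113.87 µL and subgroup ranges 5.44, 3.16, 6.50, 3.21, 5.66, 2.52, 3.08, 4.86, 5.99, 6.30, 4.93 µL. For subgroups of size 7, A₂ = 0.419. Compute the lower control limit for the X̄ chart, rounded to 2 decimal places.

X̄̄ = (114.88 + 113.17 + 114.69 + 113.69 + 112.75 + 113.44 + 114.66 + 113.99 + 114.39 + 114.42 + 113.87) / 11 = 1253.9500 / 11 = 113.9955
R̄ = (5.44 + 3.16 + 6.50 + 3.21 + 5.66 + 2.52 + 3.08 + 4.86 + 5.99 + 6.30 + 4.93) / 11 = 51.6500 / 11 = 4.6955
LCL = X̄̄ − A₂·R̄ = 113.9955 − 0.419 × 4.6955 = 112.0281

112.03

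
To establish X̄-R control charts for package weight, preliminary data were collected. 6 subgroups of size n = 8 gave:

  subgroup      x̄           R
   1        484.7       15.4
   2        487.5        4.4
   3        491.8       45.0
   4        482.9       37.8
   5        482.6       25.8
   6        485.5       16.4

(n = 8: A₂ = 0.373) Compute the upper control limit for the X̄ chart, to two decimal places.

X̄̄ = (484.7 + 487.5 + 491.8 + 482.9 + 482.6 + 485.5) / 6 = 2915.0000 / 6 = 485.8333
R̄ = (15.4 + 4.4 + 45.0 + 37.8 + 25.8 + 16.4) / 6 = 144.8000 / 6 = 24.1333
UCL = X̄̄ + A₂·R̄ = 485.8333 + 0.373 × 24.1333 = 494.8351

494.84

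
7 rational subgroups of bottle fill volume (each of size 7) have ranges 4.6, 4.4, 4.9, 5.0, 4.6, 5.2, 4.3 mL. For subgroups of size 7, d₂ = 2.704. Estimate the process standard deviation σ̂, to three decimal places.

R̄ = (4.6 + 4.4 + 4.9 + 5.0 + 4.6 + 5.2 + 4.3) / 7 = 4.7143
σ̂ = R̄ / d₂ = 4.7143 / 2.704 = 1.7434

1.743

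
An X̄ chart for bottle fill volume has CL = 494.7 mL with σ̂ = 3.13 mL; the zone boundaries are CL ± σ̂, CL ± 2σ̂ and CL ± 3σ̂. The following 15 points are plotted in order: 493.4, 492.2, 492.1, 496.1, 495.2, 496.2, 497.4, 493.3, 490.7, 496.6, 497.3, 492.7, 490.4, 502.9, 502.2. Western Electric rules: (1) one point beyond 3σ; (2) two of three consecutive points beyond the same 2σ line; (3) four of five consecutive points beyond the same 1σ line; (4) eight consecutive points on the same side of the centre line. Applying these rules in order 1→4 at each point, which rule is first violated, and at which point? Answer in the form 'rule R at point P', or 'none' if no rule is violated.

rule 2 at point 15

Zone of each point (C = within 1σ̂, B = 1σ̂–2σ̂, A = 2σ̂–3σ̂, * = beyond 3σ̂; sign = side of CL): 1:-C, 2:-C, 3:-C, 4:+C, 5:+C, 6:+C, 7:+C, 8:-C, 9:-B, 10:+C, 11:+C, 12:-C, 13:-B, 14:+A, 15:+A
Rule 2 (two of three consecutive points beyond the same 2σ limit) is satisfied at point 15.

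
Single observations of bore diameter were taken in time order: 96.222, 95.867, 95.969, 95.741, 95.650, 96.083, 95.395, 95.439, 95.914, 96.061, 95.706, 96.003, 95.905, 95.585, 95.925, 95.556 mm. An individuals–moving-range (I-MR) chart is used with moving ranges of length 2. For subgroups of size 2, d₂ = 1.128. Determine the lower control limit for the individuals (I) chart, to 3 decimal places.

X̄ = (96.222 + 95.867 + 95.969 + 95.741 + 95.650 + 96.083 + 95.395 + 95.439 + 95.914 + 96.061 + 95.706 + 96.003 + 95.905 + 95.585 + 95.925 + 95.556) / 16 = 95.8138
Moving ranges: 0.355, 0.102, 0.228, 0.091, 0.433, 0.688, 0.044, 0.475, 0.147, 0.355, 0.297, 0.098, 0.320, 0.340, 0.369; M̄R̄ = 4.3420 / 15 = 0.2895
LCL = X̄ − 3·M̄R̄/d₂ = 95.8138 − 3 × 0.2895 / 1.128 = 95.0440

95.044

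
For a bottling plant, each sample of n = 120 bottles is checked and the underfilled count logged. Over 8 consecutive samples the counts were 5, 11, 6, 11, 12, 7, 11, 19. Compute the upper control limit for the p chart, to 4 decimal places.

p̄ = Σdᵢ / (k·n) = 82 / (8 × 120) = 0.08542
UCL = p̄ + 3·√(p̄(1−p̄)/n) = 0.08542 + 3 × √(0.08542×0.91458/120) = 0.08542 + 3 × 0.02551 = 0.16196

0.1620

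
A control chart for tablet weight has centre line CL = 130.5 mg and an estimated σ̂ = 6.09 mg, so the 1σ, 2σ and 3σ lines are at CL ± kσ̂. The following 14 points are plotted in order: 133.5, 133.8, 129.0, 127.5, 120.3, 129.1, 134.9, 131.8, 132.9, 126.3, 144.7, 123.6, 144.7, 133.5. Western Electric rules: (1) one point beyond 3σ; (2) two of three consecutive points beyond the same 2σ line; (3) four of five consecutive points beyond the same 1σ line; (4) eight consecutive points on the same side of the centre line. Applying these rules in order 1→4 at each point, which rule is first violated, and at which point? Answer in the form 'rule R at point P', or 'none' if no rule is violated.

Zone of each point (C = within 1σ̂, B = 1σ̂–2σ̂, A = 2σ̂–3σ̂, * = beyond 3σ̂; sign = side of CL): 1:+C, 2:+C, 3:-C, 4:-C, 5:-B, 6:-C, 7:+C, 8:+C, 9:+C, 10:-C, 11:+A, 12:-B, 13:+A, 14:+C
Rule 2 (two of three consecutive points beyond the same 2σ limit) is satisfied at point 13.

rule 2 at point 13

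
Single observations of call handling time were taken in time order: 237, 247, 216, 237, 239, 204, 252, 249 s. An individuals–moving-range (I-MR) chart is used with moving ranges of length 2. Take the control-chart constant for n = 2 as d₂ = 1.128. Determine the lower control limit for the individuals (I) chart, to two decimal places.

X̄ = (237 + 247 + 216 + 237 + 239 + 204 + 252 + 249) / 8 = 235.1250
Moving ranges: 10, 31, 21, 2, 35, 48, 3; M̄R̄ = 150.0000 / 7 = 21.4286
LCL = X̄ − 3·M̄R̄/d₂ = 235.1250 − 3 × 21.4286 / 1.128 = 178.1341

178.13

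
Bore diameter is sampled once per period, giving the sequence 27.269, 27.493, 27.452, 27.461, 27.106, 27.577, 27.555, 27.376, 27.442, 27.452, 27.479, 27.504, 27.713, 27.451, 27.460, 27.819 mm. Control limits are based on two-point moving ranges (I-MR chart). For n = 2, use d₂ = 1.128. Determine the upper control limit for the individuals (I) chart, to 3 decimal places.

27.878

X̄ = (27.269 + 27.493 + 27.452 + 27.461 + 27.106 + 27.577 + 27.555 + 27.376 + 27.442 + 27.452 + 27.479 + 27.504 + 27.713 + 27.451 + 27.460 + 27.819) / 16 = 27.4756
Moving ranges: 0.224, 0.041, 0.009, 0.355, 0.471, 0.022, 0.179, 0.066, 0.010, 0.027, 0.025, 0.209, 0.262, 0.009, 0.359; M̄R̄ = 2.2680 / 15 = 0.1512
UCL = X̄ + 3·M̄R̄/d₂ = 27.4756 + 3 × 0.1512 / 1.128 = 27.8777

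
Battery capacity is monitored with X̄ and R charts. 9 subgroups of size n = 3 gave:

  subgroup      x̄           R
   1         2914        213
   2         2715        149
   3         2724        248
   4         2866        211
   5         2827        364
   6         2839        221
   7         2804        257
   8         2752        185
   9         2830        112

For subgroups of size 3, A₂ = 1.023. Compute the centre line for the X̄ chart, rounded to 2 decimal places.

2807.89

X̄̄ = (2914 + 2715 + 2724 + 2866 + 2827 + 2839 + 2804 + 2752 + 2830) / 9 = 25271.0000 / 9 = 2807.8889
CL = X̄̄ = 2807.8889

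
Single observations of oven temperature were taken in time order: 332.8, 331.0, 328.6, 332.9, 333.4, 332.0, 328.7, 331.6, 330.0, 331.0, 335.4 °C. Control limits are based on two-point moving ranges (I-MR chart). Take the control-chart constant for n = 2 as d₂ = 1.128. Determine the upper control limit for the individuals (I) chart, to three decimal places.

337.858

X̄ = (332.8 + 331.0 + 328.6 + 332.9 + 333.4 + 332.0 + 328.7 + 331.6 + 330.0 + 331.0 + 335.4) / 11 = 331.5818
Moving ranges: 1.8, 2.4, 4.3, 0.5, 1.4, 3.3, 2.9, 1.6, 1.0, 4.4; M̄R̄ = 23.6000 / 10 = 2.3600
UCL = X̄ + 3·M̄R̄/d₂ = 331.5818 + 3 × 2.3600 / 1.128 = 337.8584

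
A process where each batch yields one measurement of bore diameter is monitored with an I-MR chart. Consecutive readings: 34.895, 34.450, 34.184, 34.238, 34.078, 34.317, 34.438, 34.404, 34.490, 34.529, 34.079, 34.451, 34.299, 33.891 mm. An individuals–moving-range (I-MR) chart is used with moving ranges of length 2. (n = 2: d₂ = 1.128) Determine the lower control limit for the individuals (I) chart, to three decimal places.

33.761

X̄ = (34.895 + 34.450 + 34.184 + 34.238 + 34.078 + 34.317 + 34.438 + 34.404 + 34.490 + 34.529 + 34.079 + 34.451 + 34.299 + 33.891) / 14 = 34.3388
Moving ranges: 0.445, 0.266, 0.054, 0.160, 0.239, 0.121, 0.034, 0.086, 0.039, 0.450, 0.372, 0.152, 0.408; M̄R̄ = 2.8260 / 13 = 0.2174
LCL = X̄ − 3·M̄R̄/d₂ = 34.3388 − 3 × 0.2174 / 1.128 = 33.7606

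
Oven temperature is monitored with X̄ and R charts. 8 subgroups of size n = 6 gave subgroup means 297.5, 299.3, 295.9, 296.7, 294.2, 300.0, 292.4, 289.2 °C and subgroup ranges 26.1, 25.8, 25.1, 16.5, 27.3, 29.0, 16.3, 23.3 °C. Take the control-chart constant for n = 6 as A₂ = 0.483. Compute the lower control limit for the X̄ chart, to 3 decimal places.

X̄̄ = (297.5 + 299.3 + 295.9 + 296.7 + 294.2 + 300.0 + 292.4 + 289.2) / 8 = 2365.2000 / 8 = 295.6500
R̄ = (26.1 + 25.8 + 25.1 + 16.5 + 27.3 + 29.0 + 16.3 + 23.3) / 8 = 189.4000 / 8 = 23.6750
LCL = X̄̄ − A₂·R̄ = 295.6500 − 0.483 × 23.6750 = 284.2150

284.215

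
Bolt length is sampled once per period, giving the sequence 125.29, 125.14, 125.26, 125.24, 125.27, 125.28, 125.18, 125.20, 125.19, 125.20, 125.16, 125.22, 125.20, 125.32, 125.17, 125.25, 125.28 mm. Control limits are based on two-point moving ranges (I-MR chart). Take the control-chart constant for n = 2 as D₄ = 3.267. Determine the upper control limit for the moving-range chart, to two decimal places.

Moving ranges: 0.15, 0.12, 0.02, 0.03, 0.01, 0.10, 0.02, 0.01, 0.01, 0.04, 0.06, 0.02, 0.12, 0.15, 0.08, 0.03; M̄R̄ = 0.9700 / 16 = 0.0606
UCL_MR = D₄·M̄R̄ = 3.267 × 0.0606 = 0.1981

0.20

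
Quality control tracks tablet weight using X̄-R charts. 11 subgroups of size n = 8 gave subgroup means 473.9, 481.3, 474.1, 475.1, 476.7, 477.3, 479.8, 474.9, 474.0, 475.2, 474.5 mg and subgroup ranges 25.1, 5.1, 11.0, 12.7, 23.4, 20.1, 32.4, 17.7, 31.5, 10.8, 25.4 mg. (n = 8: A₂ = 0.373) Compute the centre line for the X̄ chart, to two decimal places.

X̄̄ = (473.9 + 481.3 + 474.1 + 475.1 + 476.7 + 477.3 + 479.8 + 474.9 + 474.0 + 475.2 + 474.5) / 11 = 5236.8000 / 11 = 476.0727
CL = X̄̄ = 476.0727

476.07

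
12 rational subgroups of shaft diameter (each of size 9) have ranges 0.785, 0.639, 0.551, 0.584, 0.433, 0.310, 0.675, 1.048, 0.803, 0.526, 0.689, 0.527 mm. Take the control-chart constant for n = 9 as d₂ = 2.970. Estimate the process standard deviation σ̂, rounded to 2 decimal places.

R̄ = (0.785 + 0.639 + 0.551 + 0.584 + 0.433 + 0.310 + 0.675 + 1.048 + 0.803 + 0.526 + 0.689 + 0.527) / 12 = 0.6308
σ̂ = R̄ / d₂ = 0.6308 / 2.970 = 0.2124

0.21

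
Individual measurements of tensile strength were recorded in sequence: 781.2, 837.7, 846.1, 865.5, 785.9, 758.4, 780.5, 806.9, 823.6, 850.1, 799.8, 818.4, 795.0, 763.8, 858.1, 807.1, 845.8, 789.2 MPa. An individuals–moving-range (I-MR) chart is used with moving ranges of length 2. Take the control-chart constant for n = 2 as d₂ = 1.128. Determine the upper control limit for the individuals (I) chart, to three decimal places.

913.090

X̄ = (781.2 + 837.7 + 846.1 + 865.5 + 785.9 + 758.4 + 780.5 + 806.9 + 823.6 + 850.1 + 799.8 + 818.4 + 795.0 + 763.8 + 858.1 + 807.1 + 845.8 + 789.2) / 18 = 811.8389
Moving ranges: 56.5, 8.4, 19.4, 79.6, 27.5, 22.1, 26.4, 16.7, 26.5, 50.3, 18.6, 23.4, 31.2, 94.3, 51.0, 38.7, 56.6; M̄R̄ = 647.2000 / 17 = 38.0706
UCL = X̄ + 3·M̄R̄/d₂ = 811.8389 + 3 × 38.0706 / 1.128 = 913.0905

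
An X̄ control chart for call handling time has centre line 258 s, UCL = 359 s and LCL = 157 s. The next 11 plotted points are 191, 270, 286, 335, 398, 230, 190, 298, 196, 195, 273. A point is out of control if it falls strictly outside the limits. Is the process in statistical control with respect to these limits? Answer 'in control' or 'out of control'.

Compare each point to [157, 359]: sample 5 = 398 > UCL.

out of control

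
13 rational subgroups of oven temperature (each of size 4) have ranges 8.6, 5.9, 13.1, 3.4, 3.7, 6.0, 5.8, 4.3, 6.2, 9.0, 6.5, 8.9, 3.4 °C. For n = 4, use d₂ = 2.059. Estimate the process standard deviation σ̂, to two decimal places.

3.17

R̄ = (8.6 + 5.9 + 13.1 + 3.4 + 3.7 + 6.0 + 5.8 + 4.3 + 6.2 + 9.0 + 6.5 + 8.9 + 3.4) / 13 = 6.5231
σ̂ = R̄ / d₂ = 6.5231 / 2.059 = 3.1681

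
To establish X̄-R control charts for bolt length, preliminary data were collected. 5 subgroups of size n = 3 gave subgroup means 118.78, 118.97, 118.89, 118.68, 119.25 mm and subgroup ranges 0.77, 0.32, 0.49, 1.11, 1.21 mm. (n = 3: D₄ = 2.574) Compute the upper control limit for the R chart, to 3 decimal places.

R̄ = (0.77 + 0.32 + 0.49 + 1.11 + 1.21) / 5 = 3.9000 / 5 = 0.7800
UCL_R = D₄·R̄ = 2.574 × 0.7800 = 2.0077

2.008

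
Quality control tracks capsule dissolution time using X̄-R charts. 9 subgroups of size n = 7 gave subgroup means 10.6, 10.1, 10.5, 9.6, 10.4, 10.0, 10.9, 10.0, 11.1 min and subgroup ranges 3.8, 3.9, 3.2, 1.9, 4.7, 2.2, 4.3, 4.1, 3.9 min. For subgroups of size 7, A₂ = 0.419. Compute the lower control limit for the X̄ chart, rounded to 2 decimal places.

X̄̄ = (10.6 + 10.1 + 10.5 + 9.6 + 10.4 + 10.0 + 10.9 + 10.0 + 11.1) / 9 = 93.2000 / 9 = 10.3556
R̄ = (3.8 + 3.9 + 3.2 + 1.9 + 4.7 + 2.2 + 4.3 + 4.1 + 3.9) / 9 = 32.0000 / 9 = 3.5556
LCL = X̄̄ − A₂·R̄ = 10.3556 − 0.419 × 3.5556 = 8.8658

8.87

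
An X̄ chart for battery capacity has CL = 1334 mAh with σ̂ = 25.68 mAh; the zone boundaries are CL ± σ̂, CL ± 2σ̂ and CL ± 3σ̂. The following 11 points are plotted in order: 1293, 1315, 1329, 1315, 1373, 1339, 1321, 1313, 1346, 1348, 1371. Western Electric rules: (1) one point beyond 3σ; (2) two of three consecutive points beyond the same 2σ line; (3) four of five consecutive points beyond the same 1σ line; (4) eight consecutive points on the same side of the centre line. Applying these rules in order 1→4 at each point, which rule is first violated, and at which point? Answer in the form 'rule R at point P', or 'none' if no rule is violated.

none

Zone of each point (C = within 1σ̂, B = 1σ̂–2σ̂, A = 2σ̂–3σ̂, * = beyond 3σ̂; sign = side of CL): 1:-B, 2:-C, 3:-C, 4:-C, 5:+B, 6:+C, 7:-C, 8:-C, 9:+C, 10:+C, 11:+B
No rule fires across all 11 points.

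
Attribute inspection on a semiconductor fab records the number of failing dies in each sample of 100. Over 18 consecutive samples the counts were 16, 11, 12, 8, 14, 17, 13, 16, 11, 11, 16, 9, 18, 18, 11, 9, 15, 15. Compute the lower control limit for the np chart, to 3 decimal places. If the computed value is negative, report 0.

p̄ = Σdᵢ / (k·n) = 240 / (18 × 100) = 0.13333
LCL = np̄ − 3·√(np̄(1−p̄)) = 13.3333 − 3 × 3.3993 = 3.1353

3.135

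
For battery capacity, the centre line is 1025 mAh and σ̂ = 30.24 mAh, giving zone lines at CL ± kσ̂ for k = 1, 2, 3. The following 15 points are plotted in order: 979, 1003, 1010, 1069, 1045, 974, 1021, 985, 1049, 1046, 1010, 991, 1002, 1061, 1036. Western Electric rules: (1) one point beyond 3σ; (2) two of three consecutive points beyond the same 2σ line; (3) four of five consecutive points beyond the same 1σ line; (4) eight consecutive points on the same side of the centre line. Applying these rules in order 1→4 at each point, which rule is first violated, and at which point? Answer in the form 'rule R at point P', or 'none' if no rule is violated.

none

Zone of each point (C = within 1σ̂, B = 1σ̂–2σ̂, A = 2σ̂–3σ̂, * = beyond 3σ̂; sign = side of CL): 1:-B, 2:-C, 3:-C, 4:+B, 5:+C, 6:-B, 7:-C, 8:-B, 9:+C, 10:+C, 11:-C, 12:-B, 13:-C, 14:+B, 15:+C
No rule fires across all 15 points.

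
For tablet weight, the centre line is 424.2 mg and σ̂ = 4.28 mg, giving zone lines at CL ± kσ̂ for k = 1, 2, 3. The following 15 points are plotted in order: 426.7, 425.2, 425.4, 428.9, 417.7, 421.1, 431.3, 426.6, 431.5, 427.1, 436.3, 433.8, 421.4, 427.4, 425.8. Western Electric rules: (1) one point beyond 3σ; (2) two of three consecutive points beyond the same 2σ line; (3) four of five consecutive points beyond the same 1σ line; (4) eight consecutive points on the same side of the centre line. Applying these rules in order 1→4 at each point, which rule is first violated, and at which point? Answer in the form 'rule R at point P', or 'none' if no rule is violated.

rule 2 at point 12

Zone of each point (C = within 1σ̂, B = 1σ̂–2σ̂, A = 2σ̂–3σ̂, * = beyond 3σ̂; sign = side of CL): 1:+C, 2:+C, 3:+C, 4:+B, 5:-B, 6:-C, 7:+B, 8:+C, 9:+B, 10:+C, 11:+A, 12:+A, 13:-C, 14:+C, 15:+C
Rule 2 (two of three consecutive points beyond the same 2σ limit) is satisfied at point 12.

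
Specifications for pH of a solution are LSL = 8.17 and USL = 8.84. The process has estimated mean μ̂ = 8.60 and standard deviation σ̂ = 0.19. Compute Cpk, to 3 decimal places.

0.421

Cpu = (USL − μ̂) / (3σ̂) = (8.84 − 8.60) / (3 × 0.19) = 0.4211; Cpl = (μ̂ − LSL) / (3σ̂) = (8.60 − 8.17) / (3 × 0.19) = 0.7544; Cpk = min(Cpu, Cpl) = 0.4211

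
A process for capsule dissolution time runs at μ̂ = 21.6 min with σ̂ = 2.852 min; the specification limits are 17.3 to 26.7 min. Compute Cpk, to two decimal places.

0.50

Cpu = (USL − μ̂) / (3σ̂) = (26.7 − 21.6) / (3 × 2.852) = 0.5961; Cpl = (μ̂ − LSL) / (3σ̂) = (21.6 − 17.3) / (3 × 2.852) = 0.5026; Cpk = min(Cpu, Cpl) = 0.5026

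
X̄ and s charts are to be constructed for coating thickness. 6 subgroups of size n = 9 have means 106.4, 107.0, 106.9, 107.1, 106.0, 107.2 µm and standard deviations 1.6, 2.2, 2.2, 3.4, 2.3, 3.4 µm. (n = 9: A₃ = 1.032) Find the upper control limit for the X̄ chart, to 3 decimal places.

X̄̄ = (106.4 + 107.0 + 106.9 + 107.1 + 106.0 + 107.2) / 6 = 106.7667
s̄ = (1.6 + 2.2 + 2.2 + 3.4 + 2.3 + 3.4) / 6 = 2.5167
UCL = X̄̄ + A₃·s̄ = 106.7667 + 1.032 × 2.5167 = 109.3639

109.364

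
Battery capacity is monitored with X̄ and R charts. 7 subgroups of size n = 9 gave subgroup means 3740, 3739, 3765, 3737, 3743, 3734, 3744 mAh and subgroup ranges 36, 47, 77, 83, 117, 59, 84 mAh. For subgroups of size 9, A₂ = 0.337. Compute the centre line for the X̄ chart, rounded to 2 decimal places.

3743.14

X̄̄ = (3740 + 3739 + 3765 + 3737 + 3743 + 3734 + 3744) / 7 = 26202.0000 / 7 = 3743.1429
CL = X̄̄ = 3743.1429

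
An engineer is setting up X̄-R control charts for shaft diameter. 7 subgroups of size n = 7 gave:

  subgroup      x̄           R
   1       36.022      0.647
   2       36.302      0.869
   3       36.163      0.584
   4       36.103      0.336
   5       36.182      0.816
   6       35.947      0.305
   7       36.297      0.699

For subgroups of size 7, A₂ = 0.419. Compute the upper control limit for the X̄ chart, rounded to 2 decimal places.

36.40

X̄̄ = (36.022 + 36.302 + 36.163 + 36.103 + 36.182 + 35.947 + 36.297) / 7 = 253.0160 / 7 = 36.1451
R̄ = (0.647 + 0.869 + 0.584 + 0.336 + 0.816 + 0.305 + 0.699) / 7 = 4.2560 / 7 = 0.6080
UCL = X̄̄ + A₂·R̄ = 36.1451 + 0.419 × 0.6080 = 36.3999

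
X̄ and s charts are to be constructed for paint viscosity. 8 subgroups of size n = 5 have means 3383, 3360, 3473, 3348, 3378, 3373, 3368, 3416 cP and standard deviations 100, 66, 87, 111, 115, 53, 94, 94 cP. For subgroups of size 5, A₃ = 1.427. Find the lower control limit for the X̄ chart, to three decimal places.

3258.945

X̄̄ = (3383 + 3360 + 3473 + 3348 + 3378 + 3373 + 3368 + 3416) / 8 = 3387.3750
s̄ = (100 + 66 + 87 + 111 + 115 + 53 + 94 + 94) / 8 = 90.0000
LCL = X̄̄ − A₃·s̄ = 3387.3750 − 1.427 × 90.0000 = 3258.9450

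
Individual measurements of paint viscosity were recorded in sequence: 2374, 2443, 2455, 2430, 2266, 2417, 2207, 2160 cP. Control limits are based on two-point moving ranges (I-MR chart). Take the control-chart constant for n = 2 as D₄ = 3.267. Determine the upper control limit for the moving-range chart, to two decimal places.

Moving ranges: 69, 12, 25, 164, 151, 210, 47; M̄R̄ = 678.0000 / 7 = 96.8571
UCL_MR = D₄·M̄R̄ = 3.267 × 96.8571 = 316.4323

316.43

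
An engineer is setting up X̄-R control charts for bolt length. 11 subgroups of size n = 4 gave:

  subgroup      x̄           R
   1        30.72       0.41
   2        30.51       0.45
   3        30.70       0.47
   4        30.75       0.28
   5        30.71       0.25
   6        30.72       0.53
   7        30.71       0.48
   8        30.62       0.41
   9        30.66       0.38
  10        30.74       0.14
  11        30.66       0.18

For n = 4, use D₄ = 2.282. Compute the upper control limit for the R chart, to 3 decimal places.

R̄ = (0.41 + 0.45 + 0.47 + 0.28 + 0.25 + 0.53 + 0.48 + 0.41 + 0.38 + 0.14 + 0.18) / 11 = 3.9800 / 11 = 0.3618
UCL_R = D₄·R̄ = 2.282 × 0.3618 = 0.8257

0.826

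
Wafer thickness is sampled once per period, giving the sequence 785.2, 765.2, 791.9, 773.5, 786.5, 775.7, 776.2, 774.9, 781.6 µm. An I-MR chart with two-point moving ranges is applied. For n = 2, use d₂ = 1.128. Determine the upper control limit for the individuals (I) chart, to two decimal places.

X̄ = (785.2 + 765.2 + 791.9 + 773.5 + 786.5 + 775.7 + 776.2 + 774.9 + 781.6) / 9 = 778.9667
Moving ranges: 20.0, 26.7, 18.4, 13.0, 10.8, 0.5, 1.3, 6.7; M̄R̄ = 97.4000 / 8 = 12.1750
UCL = X̄ + 3·M̄R̄/d₂ = 778.9667 + 3 × 12.1750 / 1.128 = 811.3470

811.35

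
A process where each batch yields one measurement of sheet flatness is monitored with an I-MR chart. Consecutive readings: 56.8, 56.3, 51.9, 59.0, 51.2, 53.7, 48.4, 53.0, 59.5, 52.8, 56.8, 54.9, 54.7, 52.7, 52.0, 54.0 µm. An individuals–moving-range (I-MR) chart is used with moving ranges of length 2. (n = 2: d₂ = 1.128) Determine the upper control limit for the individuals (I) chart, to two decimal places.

X̄ = (56.8 + 56.3 + 51.9 + 59.0 + 51.2 + 53.7 + 48.4 + 53.0 + 59.5 + 52.8 + 56.8 + 54.9 + 54.7 + 52.7 + 52.0 + 54.0) / 16 = 54.2313
Moving ranges: 0.5, 4.4, 7.1, 7.8, 2.5, 5.3, 4.6, 6.5, 6.7, 4.0, 1.9, 0.2, 2.0, 0.7, 2.0; M̄R̄ = 56.2000 / 15 = 3.7467
UCL = X̄ + 3·M̄R̄/d₂ = 54.2313 + 3 × 3.7467 / 1.128 = 64.1958

64.20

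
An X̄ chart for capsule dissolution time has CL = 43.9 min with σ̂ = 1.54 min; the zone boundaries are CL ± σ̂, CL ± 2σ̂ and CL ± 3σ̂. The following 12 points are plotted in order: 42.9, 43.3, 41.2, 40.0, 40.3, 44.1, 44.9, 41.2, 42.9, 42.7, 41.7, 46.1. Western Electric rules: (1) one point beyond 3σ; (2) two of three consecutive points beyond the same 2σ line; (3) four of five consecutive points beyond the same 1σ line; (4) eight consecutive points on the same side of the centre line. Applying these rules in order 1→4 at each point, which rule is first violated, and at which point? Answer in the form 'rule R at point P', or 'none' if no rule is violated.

Zone of each point (C = within 1σ̂, B = 1σ̂–2σ̂, A = 2σ̂–3σ̂, * = beyond 3σ̂; sign = side of CL): 1:-C, 2:-C, 3:-B, 4:-A, 5:-A, 6:+C, 7:+C, 8:-B, 9:-C, 10:-C, 11:-B, 12:+B
Rule 2 (two of three consecutive points beyond the same 2σ limit) is satisfied at point 5.

rule 2 at point 5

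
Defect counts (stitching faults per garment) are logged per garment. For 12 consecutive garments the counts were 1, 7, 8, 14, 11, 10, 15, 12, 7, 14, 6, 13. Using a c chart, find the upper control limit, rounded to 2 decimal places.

19.24

c̄ = (1 + 7 + 8 + 14 + 11 + 10 + 15 + 12 + 7 + 14 + 6 + 13) / 12 = 118 / 12 = 9.8333
UCL = c̄ + 3√c̄ = 9.8333 + 3 × √9.8333 = 9.8333 + 3 × 3.1358 = 19.2408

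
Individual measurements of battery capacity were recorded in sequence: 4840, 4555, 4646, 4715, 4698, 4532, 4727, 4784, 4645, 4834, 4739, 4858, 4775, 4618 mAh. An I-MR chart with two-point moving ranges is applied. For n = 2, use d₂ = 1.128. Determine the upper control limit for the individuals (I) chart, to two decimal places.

X̄ = (4840 + 4555 + 4646 + 4715 + 4698 + 4532 + 4727 + 4784 + 4645 + 4834 + 4739 + 4858 + 4775 + 4618) / 14 = 4711.8571
Moving ranges: 285, 91, 69, 17, 166, 195, 57, 139, 189, 95, 119, 83, 157; M̄R̄ = 1662.0000 / 13 = 127.8462
UCL = X̄ + 3·M̄R̄/d₂ = 4711.8571 + 3 × 127.8462 / 1.128 = 5051.8735

5051.87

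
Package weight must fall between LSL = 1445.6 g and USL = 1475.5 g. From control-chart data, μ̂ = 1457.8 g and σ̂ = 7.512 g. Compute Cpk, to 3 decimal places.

Cpu = (USL − μ̂) / (3σ̂) = (1475.5 − 1457.8) / (3 × 7.512) = 0.7854; Cpl = (μ̂ − LSL) / (3σ̂) = (1457.8 − 1445.6) / (3 × 7.512) = 0.5414; Cpk = min(Cpu, Cpl) = 0.5414

0.541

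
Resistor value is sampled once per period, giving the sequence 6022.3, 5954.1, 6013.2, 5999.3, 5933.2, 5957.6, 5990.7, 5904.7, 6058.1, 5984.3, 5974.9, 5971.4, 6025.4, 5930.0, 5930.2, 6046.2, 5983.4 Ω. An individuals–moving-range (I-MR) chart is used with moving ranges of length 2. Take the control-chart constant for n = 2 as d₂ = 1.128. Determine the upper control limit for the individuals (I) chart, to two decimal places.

X̄ = (6022.3 + 5954.1 + 6013.2 + 5999.3 + 5933.2 + 5957.6 + 5990.7 + 5904.7 + 6058.1 + 5984.3 + 5974.9 + 5971.4 + 6025.4 + 5930.0 + 5930.2 + 6046.2 + 5983.4) / 17 = 5981.1176
Moving ranges: 68.2, 59.1, 13.9, 66.1, 24.4, 33.1, 86.0, 153.4, 73.8, 9.4, 3.5, 54.0, 95.4, 0.2, 116.0, 62.8; M̄R̄ = 919.3000 / 16 = 57.4562
UCL = X̄ + 3·M̄R̄/d₂ = 5981.1176 + 3 × 57.4562 / 1.128 = 6133.9268

6133.93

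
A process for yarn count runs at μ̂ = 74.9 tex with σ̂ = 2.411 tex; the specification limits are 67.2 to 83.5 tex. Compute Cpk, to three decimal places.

Cpu = (USL − μ̂) / (3σ̂) = (83.5 − 74.9) / (3 × 2.411) = 1.1890; Cpl = (μ̂ − LSL) / (3σ̂) = (74.9 − 67.2) / (3 × 2.411) = 1.0646; Cpk = min(Cpu, Cpl) = 1.0646

1.065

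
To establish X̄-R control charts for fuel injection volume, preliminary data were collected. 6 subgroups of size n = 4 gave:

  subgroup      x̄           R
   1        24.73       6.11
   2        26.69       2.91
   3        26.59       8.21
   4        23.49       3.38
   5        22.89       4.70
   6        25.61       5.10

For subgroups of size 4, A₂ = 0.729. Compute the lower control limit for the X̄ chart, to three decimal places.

21.305

X̄̄ = (24.73 + 26.69 + 26.59 + 23.49 + 22.89 + 25.61) / 6 = 150.0000 / 6 = 25.0000
R̄ = (6.11 + 2.91 + 8.21 + 3.38 + 4.70 + 5.10) / 6 = 30.4100 / 6 = 5.0683
LCL = X̄̄ − A₂·R̄ = 25.0000 − 0.729 × 5.0683 = 21.3052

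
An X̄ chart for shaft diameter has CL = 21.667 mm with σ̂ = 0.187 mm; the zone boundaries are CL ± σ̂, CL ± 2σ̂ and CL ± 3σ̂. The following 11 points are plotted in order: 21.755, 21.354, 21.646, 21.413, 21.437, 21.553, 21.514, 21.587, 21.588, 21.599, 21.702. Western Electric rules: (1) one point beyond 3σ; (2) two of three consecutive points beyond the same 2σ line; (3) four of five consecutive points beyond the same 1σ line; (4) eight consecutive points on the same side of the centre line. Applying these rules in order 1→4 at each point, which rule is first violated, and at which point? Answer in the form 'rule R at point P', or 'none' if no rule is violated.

Zone of each point (C = within 1σ̂, B = 1σ̂–2σ̂, A = 2σ̂–3σ̂, * = beyond 3σ̂; sign = side of CL): 1:+C, 2:-B, 3:-C, 4:-B, 5:-B, 6:-C, 7:-C, 8:-C, 9:-C, 10:-C, 11:+C
Rule 4 (eight consecutive points on the same side of the centre line) is satisfied at point 9.

rule 4 at point 9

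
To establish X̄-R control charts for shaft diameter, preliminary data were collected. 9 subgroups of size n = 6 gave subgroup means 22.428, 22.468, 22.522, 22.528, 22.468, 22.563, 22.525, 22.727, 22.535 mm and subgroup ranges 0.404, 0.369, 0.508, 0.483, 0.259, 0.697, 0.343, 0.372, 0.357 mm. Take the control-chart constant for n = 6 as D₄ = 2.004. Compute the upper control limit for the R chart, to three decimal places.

R̄ = (0.404 + 0.369 + 0.508 + 0.483 + 0.259 + 0.697 + 0.343 + 0.372 + 0.357) / 9 = 3.7920 / 9 = 0.4213
UCL_R = D₄·R̄ = 2.004 × 0.4213 = 0.8444

0.844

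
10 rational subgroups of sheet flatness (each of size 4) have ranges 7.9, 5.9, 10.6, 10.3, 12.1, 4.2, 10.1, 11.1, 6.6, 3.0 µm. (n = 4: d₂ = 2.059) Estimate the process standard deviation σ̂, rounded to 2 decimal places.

R̄ = (7.9 + 5.9 + 10.6 + 10.3 + 12.1 + 4.2 + 10.1 + 11.1 + 6.6 + 3.0) / 10 = 8.1800
σ̂ = R̄ / d₂ = 8.1800 / 2.059 = 3.9728

3.97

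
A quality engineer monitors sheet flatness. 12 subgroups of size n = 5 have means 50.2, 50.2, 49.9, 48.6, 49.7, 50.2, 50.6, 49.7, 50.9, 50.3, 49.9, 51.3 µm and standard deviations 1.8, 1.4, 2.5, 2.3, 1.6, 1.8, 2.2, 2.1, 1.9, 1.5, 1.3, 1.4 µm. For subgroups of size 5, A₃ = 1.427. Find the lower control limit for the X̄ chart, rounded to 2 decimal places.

X̄̄ = (50.2 + 50.2 + 49.9 + 48.6 + 49.7 + 50.2 + 50.6 + 49.7 + 50.9 + 50.3 + 49.9 + 51.3) / 12 = 50.1250
s̄ = (1.8 + 1.4 + 2.5 + 2.3 + 1.6 + 1.8 + 2.2 + 2.1 + 1.9 + 1.5 + 1.3 + 1.4) / 12 = 1.8167
LCL = X̄̄ − A₃·s̄ = 50.1250 − 1.427 × 1.8167 = 47.5326

47.53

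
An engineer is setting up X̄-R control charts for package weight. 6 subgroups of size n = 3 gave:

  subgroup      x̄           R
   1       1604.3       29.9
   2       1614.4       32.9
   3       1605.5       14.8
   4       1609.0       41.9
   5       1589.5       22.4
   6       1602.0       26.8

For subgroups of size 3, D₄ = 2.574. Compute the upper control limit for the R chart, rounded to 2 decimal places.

72.37

R̄ = (29.9 + 32.9 + 14.8 + 41.9 + 22.4 + 26.8) / 6 = 168.7000 / 6 = 28.1167
UCL_R = D₄·R̄ = 2.574 × 28.1167 = 72.3723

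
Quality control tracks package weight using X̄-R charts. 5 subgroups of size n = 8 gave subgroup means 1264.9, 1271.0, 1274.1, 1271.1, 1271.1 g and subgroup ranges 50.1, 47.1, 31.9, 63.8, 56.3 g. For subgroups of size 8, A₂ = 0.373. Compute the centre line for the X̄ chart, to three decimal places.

1270.440

X̄̄ = (1264.9 + 1271.0 + 1274.1 + 1271.1 + 1271.1) / 5 = 6352.2000 / 5 = 1270.4400
CL = X̄̄ = 1270.4400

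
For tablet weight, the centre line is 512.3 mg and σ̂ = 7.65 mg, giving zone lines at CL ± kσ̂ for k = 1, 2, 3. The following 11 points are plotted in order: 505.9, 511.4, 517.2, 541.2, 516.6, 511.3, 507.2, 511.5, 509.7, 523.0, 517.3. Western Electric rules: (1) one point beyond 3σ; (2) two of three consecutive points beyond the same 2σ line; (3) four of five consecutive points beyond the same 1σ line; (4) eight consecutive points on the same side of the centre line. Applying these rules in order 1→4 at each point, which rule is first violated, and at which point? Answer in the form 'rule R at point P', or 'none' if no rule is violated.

rule 1 at point 4

Zone of each point (C = within 1σ̂, B = 1σ̂–2σ̂, A = 2σ̂–3σ̂, * = beyond 3σ̂; sign = side of CL): 1:-C, 2:-C, 3:+C, 4:+*, 5:+C, 6:-C, 7:-C, 8:-C, 9:-C, 10:+B, 11:+C
Rule 1 (one point beyond the 3σ limits) is satisfied at point 4.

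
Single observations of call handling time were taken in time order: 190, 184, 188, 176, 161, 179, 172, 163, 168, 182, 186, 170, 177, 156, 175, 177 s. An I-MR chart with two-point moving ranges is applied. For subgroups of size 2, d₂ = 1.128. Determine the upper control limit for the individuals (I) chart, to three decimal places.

203.441

X̄ = (190 + 184 + 188 + 176 + 161 + 179 + 172 + 163 + 168 + 182 + 186 + 170 + 177 + 156 + 175 + 177) / 16 = 175.2500
Moving ranges: 6, 4, 12, 15, 18, 7, 9, 5, 14, 4, 16, 7, 21, 19, 2; M̄R̄ = 159.0000 / 15 = 10.6000
UCL = X̄ + 3·M̄R̄/d₂ = 175.2500 + 3 × 10.6000 / 1.128 = 203.4415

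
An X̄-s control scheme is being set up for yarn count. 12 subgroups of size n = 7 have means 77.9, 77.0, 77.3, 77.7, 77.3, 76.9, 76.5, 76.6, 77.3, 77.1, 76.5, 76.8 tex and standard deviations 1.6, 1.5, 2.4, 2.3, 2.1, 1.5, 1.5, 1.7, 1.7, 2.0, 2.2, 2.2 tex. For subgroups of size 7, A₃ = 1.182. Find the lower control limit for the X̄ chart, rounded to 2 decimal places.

X̄̄ = (77.9 + 77.0 + 77.3 + 77.7 + 77.3 + 76.9 + 76.5 + 76.6 + 77.3 + 77.1 + 76.5 + 76.8) / 12 = 77.0750
s̄ = (1.6 + 1.5 + 2.4 + 2.3 + 2.1 + 1.5 + 1.5 + 1.7 + 1.7 + 2.0 + 2.2 + 2.2) / 12 = 1.8917
LCL = X̄̄ − A₃·s̄ = 77.0750 − 1.182 × 1.8917 = 74.8391

74.84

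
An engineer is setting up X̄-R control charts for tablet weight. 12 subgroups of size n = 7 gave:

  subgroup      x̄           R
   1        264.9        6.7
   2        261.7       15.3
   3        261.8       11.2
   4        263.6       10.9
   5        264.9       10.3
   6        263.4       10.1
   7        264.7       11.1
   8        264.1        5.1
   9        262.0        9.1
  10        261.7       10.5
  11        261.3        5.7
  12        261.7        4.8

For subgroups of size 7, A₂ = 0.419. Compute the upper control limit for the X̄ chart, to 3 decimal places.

266.852

X̄̄ = (264.9 + 261.7 + 261.8 + 263.6 + 264.9 + 263.4 + 264.7 + 264.1 + 262.0 + 261.7 + 261.3 + 261.7) / 12 = 3155.8000 / 12 = 262.9833
R̄ = (6.7 + 15.3 + 11.2 + 10.9 + 10.3 + 10.1 + 11.1 + 5.1 + 9.1 + 10.5 + 5.7 + 4.8) / 12 = 110.8000 / 12 = 9.2333
UCL = X̄̄ + A₂·R̄ = 262.9833 + 0.419 × 9.2333 = 266.8521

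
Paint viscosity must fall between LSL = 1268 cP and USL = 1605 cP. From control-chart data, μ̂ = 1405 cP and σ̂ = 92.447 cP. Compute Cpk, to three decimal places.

0.494

Cpu = (USL − μ̂) / (3σ̂) = (1605 − 1405) / (3 × 92.447) = 0.7211; Cpl = (μ̂ − LSL) / (3σ̂) = (1405 − 1268) / (3 × 92.447) = 0.4940; Cpk = min(Cpu, Cpl) = 0.4940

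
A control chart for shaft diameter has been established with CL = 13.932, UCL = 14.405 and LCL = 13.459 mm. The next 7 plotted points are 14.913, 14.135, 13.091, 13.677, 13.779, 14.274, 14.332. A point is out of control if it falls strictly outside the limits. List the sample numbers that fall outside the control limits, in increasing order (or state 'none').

Compare each point to [13.459, 14.405]: sample 1 = 14.913 > UCL; sample 3 = 13.091 < LCL.

1, 3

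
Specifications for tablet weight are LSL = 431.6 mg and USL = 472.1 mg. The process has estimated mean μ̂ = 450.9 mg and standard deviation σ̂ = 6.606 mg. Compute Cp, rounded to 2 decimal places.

Cp = (USL − LSL) / (6σ̂) = (472.1 − 431.6) / (6 × 6.606) = 40.5000 / 39.6360 = 1.0218

1.02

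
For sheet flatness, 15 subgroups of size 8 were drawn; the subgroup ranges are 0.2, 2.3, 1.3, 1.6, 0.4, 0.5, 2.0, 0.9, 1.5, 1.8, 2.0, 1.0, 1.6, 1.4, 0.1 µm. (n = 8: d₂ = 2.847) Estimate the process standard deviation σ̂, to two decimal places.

0.44

R̄ = (0.2 + 2.3 + 1.3 + 1.6 + 0.4 + 0.5 + 2.0 + 0.9 + 1.5 + 1.8 + 2.0 + 1.0 + 1.6 + 1.4 + 0.1) / 15 = 1.2400
σ̂ = R̄ / d₂ = 1.2400 / 2.847 = 0.4355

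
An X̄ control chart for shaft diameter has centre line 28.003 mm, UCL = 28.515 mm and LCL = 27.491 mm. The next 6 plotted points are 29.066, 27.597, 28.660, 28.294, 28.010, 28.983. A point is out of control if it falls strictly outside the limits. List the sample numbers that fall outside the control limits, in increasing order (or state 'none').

1, 3, 6

Compare each point to [27.491, 28.515]: sample 1 = 29.066 > UCL; sample 3 = 28.660 > UCL; sample 6 = 28.983 > UCL.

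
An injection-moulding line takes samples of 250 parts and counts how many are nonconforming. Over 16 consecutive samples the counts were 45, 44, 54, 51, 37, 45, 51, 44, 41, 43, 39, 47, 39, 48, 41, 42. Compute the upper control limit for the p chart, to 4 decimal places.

p̄ = Σdᵢ / (k·n) = 711 / (16 × 250) = 0.17775
UCL = p̄ + 3·√(p̄(1−p̄)/n) = 0.17775 + 3 × √(0.17775×0.82225/250) = 0.17775 + 3 × 0.02418 = 0.25029

0.2503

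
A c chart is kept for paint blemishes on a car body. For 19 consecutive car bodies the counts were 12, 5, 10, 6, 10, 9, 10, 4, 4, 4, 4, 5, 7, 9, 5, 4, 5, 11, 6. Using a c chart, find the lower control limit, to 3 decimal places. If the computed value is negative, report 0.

0.000

c̄ = (12 + 5 + 10 + 6 + 10 + 9 + 10 + 4 + 4 + 4 + 4 + 5 + 7 + 9 + 5 + 4 + 5 + 11 + 6) / 19 = 130 / 19 = 6.8421
LCL = c̄ − 3√c̄ = 6.8421 − 3 × 2.6157 = -1.0051 → 0 (cannot be negative)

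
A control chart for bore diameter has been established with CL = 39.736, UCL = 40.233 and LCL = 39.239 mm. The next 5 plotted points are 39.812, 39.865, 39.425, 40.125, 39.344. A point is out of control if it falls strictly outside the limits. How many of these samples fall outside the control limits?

All 5 points lie within [39.239, 40.233].

0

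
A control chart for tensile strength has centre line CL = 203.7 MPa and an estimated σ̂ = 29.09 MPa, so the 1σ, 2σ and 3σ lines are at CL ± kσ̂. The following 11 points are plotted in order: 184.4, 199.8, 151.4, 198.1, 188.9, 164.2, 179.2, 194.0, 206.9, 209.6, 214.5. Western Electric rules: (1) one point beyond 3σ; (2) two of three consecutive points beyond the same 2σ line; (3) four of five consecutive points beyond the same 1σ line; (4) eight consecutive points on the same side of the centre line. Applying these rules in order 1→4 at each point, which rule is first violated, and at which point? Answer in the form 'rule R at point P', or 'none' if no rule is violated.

rule 4 at point 8

Zone of each point (C = within 1σ̂, B = 1σ̂–2σ̂, A = 2σ̂–3σ̂, * = beyond 3σ̂; sign = side of CL): 1:-C, 2:-C, 3:-B, 4:-C, 5:-C, 6:-B, 7:-C, 8:-C, 9:+C, 10:+C, 11:+C
Rule 4 (eight consecutive points on the same side of the centre line) is satisfied at point 8.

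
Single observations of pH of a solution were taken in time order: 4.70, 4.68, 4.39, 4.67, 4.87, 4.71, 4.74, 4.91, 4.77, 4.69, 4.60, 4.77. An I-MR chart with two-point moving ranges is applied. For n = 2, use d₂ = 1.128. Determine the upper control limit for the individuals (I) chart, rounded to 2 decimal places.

5.10

X̄ = (4.70 + 4.68 + 4.39 + 4.67 + 4.87 + 4.71 + 4.74 + 4.91 + 4.77 + 4.69 + 4.60 + 4.77) / 12 = 4.7083
Moving ranges: 0.02, 0.29, 0.28, 0.20, 0.16, 0.03, 0.17, 0.14, 0.08, 0.09, 0.17; M̄R̄ = 1.6300 / 11 = 0.1482
UCL = X̄ + 3·M̄R̄/d₂ = 4.7083 + 3 × 0.1482 / 1.128 = 5.1024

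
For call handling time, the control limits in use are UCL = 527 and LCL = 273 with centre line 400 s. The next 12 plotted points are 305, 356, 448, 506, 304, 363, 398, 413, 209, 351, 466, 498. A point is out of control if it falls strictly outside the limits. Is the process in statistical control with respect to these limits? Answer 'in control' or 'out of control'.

Compare each point to [273, 527]: sample 9 = 209 < LCL.

out of control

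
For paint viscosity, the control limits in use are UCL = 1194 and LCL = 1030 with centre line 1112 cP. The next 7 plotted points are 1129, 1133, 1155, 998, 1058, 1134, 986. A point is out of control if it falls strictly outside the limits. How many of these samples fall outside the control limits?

2

Compare each point to [1030, 1194]: sample 4 = 998 < LCL; sample 7 = 986 < LCL.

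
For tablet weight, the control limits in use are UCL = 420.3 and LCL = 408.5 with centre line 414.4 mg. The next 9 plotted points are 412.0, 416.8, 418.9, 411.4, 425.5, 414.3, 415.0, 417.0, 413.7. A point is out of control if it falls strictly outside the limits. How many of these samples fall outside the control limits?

Compare each point to [408.5, 420.3]: sample 5 = 425.5 > UCL.

1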